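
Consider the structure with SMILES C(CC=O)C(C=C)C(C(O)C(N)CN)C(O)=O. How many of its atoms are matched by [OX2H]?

Check the 17 heavy atoms by environment: 3× C (H2, X4) → no; 4× C (H1, X4) → no; 2× C (H1, X3) → no; 2× O (H0, X1) → no; 2× N (H2, X3) → no; 2× O (H1, X2) → match; 1× C (H2, X3) → no; 1× C (H0, X3) → no.
That gives 2 matching atoms.

2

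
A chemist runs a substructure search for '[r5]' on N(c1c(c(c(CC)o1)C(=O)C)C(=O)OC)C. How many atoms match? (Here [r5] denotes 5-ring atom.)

The query [r5] means: r5 matches atoms in a five-membered ring.
Check the 16 heavy atoms by environment: 1× o (aromatic, in 5-ring) → match; 4× c (aromatic, in 5-ring) → match; 7× C (acyclic) → no; 3× O (acyclic) → no; 1× N (acyclic) → no.
Summing the matching environments: 1 + 4 = 5 matching atoms.

5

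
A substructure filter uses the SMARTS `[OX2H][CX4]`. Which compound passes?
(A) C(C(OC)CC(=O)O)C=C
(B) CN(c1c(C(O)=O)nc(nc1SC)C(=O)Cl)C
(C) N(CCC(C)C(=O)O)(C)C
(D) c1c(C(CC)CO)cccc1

D

[OX2H][CX4] describes a hydroxyl oxygen bound to an sp3 (X4) carbon (an aliphatic alcohol).
(A) has a carboxylic acid group (-C(=O)OH) but the -OH is on a CX3 carbonyl carbon, not a CX4 carbon.
(B) has a carboxylic acid group (-C(=O)OH) but the -OH is on a CX3 carbonyl carbon, not a CX4 carbon.
(C) has a carboxylic acid group (-C(=O)OH) but the -OH is on a CX3 carbonyl carbon, not a CX4 carbon.
(D) contains a hydroxyl group (-OH), which satisfies every atom and bond constraint.
So the answer is (D).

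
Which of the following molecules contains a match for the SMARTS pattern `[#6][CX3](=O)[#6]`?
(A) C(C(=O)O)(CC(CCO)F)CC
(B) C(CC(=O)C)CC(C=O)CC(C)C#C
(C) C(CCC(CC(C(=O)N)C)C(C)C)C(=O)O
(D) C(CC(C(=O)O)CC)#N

B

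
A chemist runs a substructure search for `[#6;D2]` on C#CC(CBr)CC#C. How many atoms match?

The query [#6;D2] means: any carbon bonded to exactly two heavy atoms.
Check the 8 heavy atoms by environment: 4× C (D2) → match; 1× C (D3) → no; 1× Br (D1) → no; 2× C (D1) → no.
That gives 4 matching atoms.

4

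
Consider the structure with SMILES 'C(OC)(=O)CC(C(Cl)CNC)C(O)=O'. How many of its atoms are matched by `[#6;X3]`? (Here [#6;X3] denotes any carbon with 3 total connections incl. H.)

2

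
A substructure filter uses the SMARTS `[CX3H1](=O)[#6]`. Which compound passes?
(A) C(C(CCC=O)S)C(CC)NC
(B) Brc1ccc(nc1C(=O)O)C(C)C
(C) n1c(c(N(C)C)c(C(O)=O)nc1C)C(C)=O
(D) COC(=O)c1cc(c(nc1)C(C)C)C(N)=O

[CX3H1](=O)[#6] describes an sp2 carbon with one H, double-bonded to O and single-bonded to carbon (an aldehyde).
(A) contains an aldehyde (-CHO), which satisfies every atom and bond constraint.
(B) has a carboxylic acid group (-C(=O)OH) but the carbonyl carbon has H0 and is bonded to O, not H1.
(C) has a carboxylic acid group (-C(=O)OH) but the carbonyl carbon has H0 and is bonded to O, not H1.
(D) has a methyl-ester group (-C(=O)OCH3) but the carbonyl carbon has H0, not H1.
So the answer is (A).

A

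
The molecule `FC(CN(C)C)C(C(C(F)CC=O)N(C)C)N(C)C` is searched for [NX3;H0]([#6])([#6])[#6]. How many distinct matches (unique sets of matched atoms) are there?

[NX3;H0]([#6])([#6])[#6] is the SMARTS for a tertiary amine: a trivalent nitrogen with no H, bonded to three carbons.
The molecule carries 3 separate instances of a dimethylamino group (-N(CH3)2) meeting every constraint; each maps to a distinct set of atoms, giving 3 matches.

3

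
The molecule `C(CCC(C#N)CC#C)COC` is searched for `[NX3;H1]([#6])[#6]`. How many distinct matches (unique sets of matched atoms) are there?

0

[NX3;H1]([#6])[#6] is the SMARTS for a secondary amine: a trivalent nitrogen with one H, bonded to two carbons.
No fragment in the molecule satisfies every constraint, giving 0 matches.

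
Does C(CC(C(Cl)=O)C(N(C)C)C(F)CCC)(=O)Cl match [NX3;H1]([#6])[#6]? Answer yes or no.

The pattern [NX3;H1]([#6])[#6] describes a trivalent nitrogen with one H, bonded to two carbons — a secondary amine.
The closest candidate here is a dimethylamino group (-N(CH3)2), but the nitrogen has H0, not H1. No other fragment satisfies the full query, so there is no match.

No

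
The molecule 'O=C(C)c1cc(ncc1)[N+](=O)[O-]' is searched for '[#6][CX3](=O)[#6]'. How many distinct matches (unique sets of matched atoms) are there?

1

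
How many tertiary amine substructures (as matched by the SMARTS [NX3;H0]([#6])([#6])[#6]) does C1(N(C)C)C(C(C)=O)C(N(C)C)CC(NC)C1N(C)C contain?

3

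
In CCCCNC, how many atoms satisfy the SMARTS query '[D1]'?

The query [D1] means: atom with exactly one heavy-atom neighbour (degree 1).
Check the 6 heavy atoms by environment: 3× C (D2) → no; 2× C (D1) → match; 1× N (D2) → no.
That gives 2 matching atoms.

2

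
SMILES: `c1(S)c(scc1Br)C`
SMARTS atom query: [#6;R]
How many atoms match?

4

Check the 8 heavy atoms by environment: 1× s (aromatic, in 5-ring) → no; 4× c (aromatic, in 5-ring) → match; 1× C (acyclic) → no; 1× Br (acyclic) → no; 1× S (acyclic) → no.
That gives 4 matching atoms.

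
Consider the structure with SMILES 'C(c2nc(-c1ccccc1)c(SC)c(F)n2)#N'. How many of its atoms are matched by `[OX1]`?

0

Check the 17 heavy atoms by environment: 2× n (aromatic, X2) → no; 10× c (aromatic, X3) → no; 1× F (X1) → no; 1× S (X2) → no; 1× C (X4) → no; 1× C (X2) → no; 1× N (X1) → no.
No environment satisfies the query, so 0 matching atoms.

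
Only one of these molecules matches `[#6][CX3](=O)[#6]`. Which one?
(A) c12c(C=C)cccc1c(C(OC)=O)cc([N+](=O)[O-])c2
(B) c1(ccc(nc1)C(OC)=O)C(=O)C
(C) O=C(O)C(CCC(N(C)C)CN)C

[#6][CX3](=O)[#6] describes a carbonyl carbon (no H) flanked by two carbons (a ketone).
(A) has a methyl-ester group (-C(=O)OCH3) but one neighbour of the carbonyl carbon is O, not C.
(B) contains an acetyl/ketone group (-C(=O)CH3), which satisfies every atom and bond constraint.
(C) has a carboxylic acid group (-C(=O)OH) but one neighbour of the carbonyl carbon is O, not C.
So the answer is (B).

B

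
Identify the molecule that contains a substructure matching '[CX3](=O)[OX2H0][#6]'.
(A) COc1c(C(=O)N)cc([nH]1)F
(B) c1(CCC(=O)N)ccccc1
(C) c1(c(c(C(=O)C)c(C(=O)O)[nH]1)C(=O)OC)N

C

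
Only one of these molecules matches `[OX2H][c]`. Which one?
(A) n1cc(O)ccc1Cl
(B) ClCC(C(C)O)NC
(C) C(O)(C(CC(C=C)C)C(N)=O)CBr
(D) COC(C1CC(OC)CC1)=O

A

[OX2H][c] describes a hydroxyl oxygen attached to an aromatic carbon (a phenol).
(A) contains a hydroxyl group (-OH), which satisfies every atom and bond constraint.
(B) has a hydroxyl group (-OH) but the -OH is on an aliphatic carbon, not an aromatic c.
(C) has a hydroxyl group (-OH) but the -OH is on an aliphatic carbon, not an aromatic c.
(D) has a methoxy ether (-OCH3) but the oxygen has H0, not H1.
So the answer is (A).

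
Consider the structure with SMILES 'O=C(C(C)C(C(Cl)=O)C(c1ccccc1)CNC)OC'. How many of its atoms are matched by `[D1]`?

Check the 20 heavy atoms by environment: 1× C (D2) → no; 5× C (D3) → no; 3× C (D1) → match; 1× c (aromatic, D3) → no; 5× c (aromatic, D2) → no; 1× N (D2) → no; 2× O (D1) → match; 1× Cl (D1) → match; 1× O (D2) → no.
Summing the matching environments: 3 + 2 + 1 = 6 matching atoms.

6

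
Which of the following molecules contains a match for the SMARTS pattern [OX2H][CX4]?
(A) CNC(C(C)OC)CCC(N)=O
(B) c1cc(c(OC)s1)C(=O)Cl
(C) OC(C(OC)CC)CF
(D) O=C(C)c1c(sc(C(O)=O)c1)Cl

[OX2H][CX4] describes a hydroxyl oxygen bound to an sp3 (X4) carbon (an aliphatic alcohol).
(A) has a methoxy ether (-OCH3) but the oxygen has H0 (ether), not H1.
(B) has a methoxy ether (-OCH3) but the oxygen has H0 (ether), not H1.
(C) contains a hydroxyl group (-OH), which satisfies every atom and bond constraint.
(D) has a carboxylic acid group (-C(=O)OH) but the -OH is on a CX3 carbonyl carbon, not a CX4 carbon.
So the answer is (C).

C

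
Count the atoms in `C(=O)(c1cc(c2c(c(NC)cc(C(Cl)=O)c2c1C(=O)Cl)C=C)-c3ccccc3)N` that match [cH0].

9

Check the 29 heavy atoms by environment: 9× c (aromatic, H0) → match; 7× c (aromatic, H1) → no; 3× C (H0) → no; 3× O (H0) → no; 2× Cl (H0) → no; 1× N (H1) → no; 1× C (H3) → no; 1× N (H2) → no; 1× C (H1) → no; 1× C (H2) → no.
That gives 9 matching atoms.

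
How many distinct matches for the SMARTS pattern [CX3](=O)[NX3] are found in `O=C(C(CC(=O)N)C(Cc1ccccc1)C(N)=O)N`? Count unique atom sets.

3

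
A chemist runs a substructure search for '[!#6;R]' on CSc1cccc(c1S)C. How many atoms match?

0

The query [!#6;R] means: non-carbon atom that is part of a ring.
Check the 10 heavy atoms by environment: 6× c (aromatic, in 6-ring) → no; 2× S (acyclic) → no; 2× C (acyclic) → no.
No environment satisfies the query, so 0 matching atoms.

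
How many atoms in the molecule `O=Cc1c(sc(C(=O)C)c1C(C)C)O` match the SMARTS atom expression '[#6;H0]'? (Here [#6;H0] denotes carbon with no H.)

5

The query [#6;H0] means: any carbon with no attached hydrogen.
Check the 14 heavy atoms by environment: 1× s (aromatic, H0) → no; 4× c (aromatic, H0) → match; 2× C (H1) → no; 2× O (H0) → no; 1× C (H0) → match; 3× C (H3) → no; 1× O (H1) → no.
Summing the matching environments: 4 + 1 = 5 matching atoms.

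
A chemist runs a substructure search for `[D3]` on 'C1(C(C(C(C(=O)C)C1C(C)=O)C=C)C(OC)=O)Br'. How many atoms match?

8

The query [D3] means: atom with exactly three heavy-atom neighbours.
Check the 18 heavy atoms by environment: 8× C (D3) → match; 3× O (D1) → no; 4× C (D1) → no; 1× Br (D1) → no; 1× C (D2) → no; 1× O (D2) → no.
That gives 8 matching atoms.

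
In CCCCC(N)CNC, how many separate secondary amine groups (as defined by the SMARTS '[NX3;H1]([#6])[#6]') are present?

1

[NX3;H1]([#6])[#6] is the SMARTS for a secondary amine: a trivalent nitrogen with one H, bonded to two carbons.
Exactly one fragment in the molecule meets all constraints, giving 1 match.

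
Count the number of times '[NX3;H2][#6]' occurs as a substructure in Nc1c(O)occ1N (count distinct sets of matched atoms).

[NX3;H2][#6] is the SMARTS for a primary amine: a trivalent nitrogen with two H attached to carbon.
The molecule carries 2 separate instances of a primary amino group (-NH2) meeting every constraint; each maps to a distinct set of atoms, giving 2 matches.

2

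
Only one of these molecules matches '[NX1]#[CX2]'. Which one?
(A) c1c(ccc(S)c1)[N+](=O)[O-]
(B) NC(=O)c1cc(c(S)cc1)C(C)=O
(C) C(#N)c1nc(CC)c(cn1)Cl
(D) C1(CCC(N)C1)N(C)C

[NX1]#[CX2] describes a nitrogen triple-bonded to a two-connected carbon (a nitrile).
(A) has a nitro group (-[N+](=O)[O-]) but there is no C#N triple bond.
(B) has a primary amide (-C(=O)NH2) but the nitrogen is NX3, not NX1.
(C) contains a nitrile (-C#N), which satisfies every atom and bond constraint.
(D) has a primary amino group (-NH2) but the nitrogen is NX3 (three connections), not NX1 triple-bonded.
So the answer is (C).

C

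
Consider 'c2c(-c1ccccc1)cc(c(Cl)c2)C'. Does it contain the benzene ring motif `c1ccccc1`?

The pattern c1ccccc1 describes six aromatic carbons in a ring — a benzene ring.
The molecule carries a phenyl ring, whose atoms satisfy every constraint of the query, so the pattern matches.

Yes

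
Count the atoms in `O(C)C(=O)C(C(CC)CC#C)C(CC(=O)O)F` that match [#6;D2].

4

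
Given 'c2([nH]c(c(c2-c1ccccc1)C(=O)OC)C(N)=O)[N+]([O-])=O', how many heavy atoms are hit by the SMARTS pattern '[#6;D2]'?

5

Check the 21 heavy atoms by environment: 1× n (aromatic, D2) → no; 5× c (aromatic, D3) → no; 2× C (D3) → no; 3× O (D1) → no; 1× O (D2) → no; 1× C (D1) → no; 1× N (charge +1, D3) → no; 1× O (charge -1, D1) → no; 5× c (aromatic, D2) → match; 1× N (D1) → no.
That gives 5 matching atoms.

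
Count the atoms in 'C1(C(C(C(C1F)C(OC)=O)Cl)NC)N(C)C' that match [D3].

7

The query [D3] means: atom with exactly three heavy-atom neighbours.
Check the 16 heavy atoms by environment: 6× C (D3) → match; 1× N (D3) → match; 4× C (D1) → no; 1× Cl (D1) → no; 1× N (D2) → no; 1× O (D1) → no; 1× O (D2) → no; 1× F (D1) → no.
Summing the matching environments: 6 + 1 = 7 matching atoms.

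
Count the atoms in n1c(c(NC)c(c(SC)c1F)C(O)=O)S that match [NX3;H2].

0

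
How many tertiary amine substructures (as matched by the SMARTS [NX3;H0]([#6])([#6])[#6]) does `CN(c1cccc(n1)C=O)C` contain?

1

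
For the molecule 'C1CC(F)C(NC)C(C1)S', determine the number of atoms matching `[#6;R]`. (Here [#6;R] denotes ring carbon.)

Check the 10 heavy atoms by environment: 6× C (in 6-ring) → match; 1× N (acyclic) → no; 1× C (acyclic) → no; 1× S (acyclic) → no; 1× F (acyclic) → no.
That gives 6 matching atoms.

6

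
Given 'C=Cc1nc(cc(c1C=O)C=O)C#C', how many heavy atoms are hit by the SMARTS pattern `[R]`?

Check the 14 heavy atoms by environment: 1× n (aromatic, in 6-ring) → match; 5× c (aromatic, in 6-ring) → match; 6× C (acyclic) → no; 2× O (acyclic) → no.
Summing the matching environments: 1 + 5 = 6 matching atoms.

6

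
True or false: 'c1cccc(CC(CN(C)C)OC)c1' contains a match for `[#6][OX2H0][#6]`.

True

The pattern [#6][OX2H0][#6] describes an aliphatic oxygen bridging two carbons with no H on the oxygen — an ether.
The molecule carries a methoxy ether (-OCH3), whose atoms satisfy every constraint of the query, so the pattern matches.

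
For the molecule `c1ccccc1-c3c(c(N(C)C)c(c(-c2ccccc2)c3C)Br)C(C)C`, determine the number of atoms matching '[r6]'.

18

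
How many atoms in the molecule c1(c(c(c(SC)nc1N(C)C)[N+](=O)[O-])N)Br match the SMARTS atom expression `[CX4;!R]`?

The query [CX4;!R] means: aliphatic carbon with four total connections, not in a ring.
Check the 16 heavy atoms by environment: 1× n (aromatic, X2, in 6-ring) → no; 5× c (aromatic, X3, in 6-ring) → no; 2× N (X3, acyclic) → no; 1× S (X2, acyclic) → no; 3× C (X4, acyclic) → match; 1× N (charge +1, X3, acyclic) → no; 1× O (charge -1, X1, acyclic) → no; 1× O (X1, acyclic) → no; 1× Br (X1, acyclic) → no.
That gives 3 matching atoms.

3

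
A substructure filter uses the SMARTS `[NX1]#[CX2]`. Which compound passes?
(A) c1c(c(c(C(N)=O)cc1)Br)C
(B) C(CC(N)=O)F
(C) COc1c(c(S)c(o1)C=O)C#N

C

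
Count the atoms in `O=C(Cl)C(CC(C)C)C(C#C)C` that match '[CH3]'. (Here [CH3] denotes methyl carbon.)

Check the 12 heavy atoms by environment: 3× C (H3) → match; 4× C (H1) → no; 1× C (H2) → no; 2× C (H0) → no; 1× O (H0) → no; 1× Cl (H0) → no.
That gives 3 matching atoms.

3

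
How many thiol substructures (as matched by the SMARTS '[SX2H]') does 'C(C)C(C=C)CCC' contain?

0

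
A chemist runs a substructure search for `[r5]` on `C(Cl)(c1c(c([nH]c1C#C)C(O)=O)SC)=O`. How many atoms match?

Check the 15 heavy atoms by environment: 1× n (aromatic, in 5-ring) → match; 4× c (aromatic, in 5-ring) → match; 5× C (acyclic) → no; 1× S (acyclic) → no; 3× O (acyclic) → no; 1× Cl (acyclic) → no.
Summing the matching environments: 1 + 4 = 5 matching atoms.

5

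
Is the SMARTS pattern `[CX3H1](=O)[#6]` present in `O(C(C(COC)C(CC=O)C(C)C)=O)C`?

Yes

The pattern [CX3H1](=O)[#6] describes an sp2 carbon with one H, double-bonded to O and single-bonded to carbon — an aldehyde.
The molecule carries an aldehyde (-CHO), whose atoms satisfy every constraint of the query, so the pattern matches.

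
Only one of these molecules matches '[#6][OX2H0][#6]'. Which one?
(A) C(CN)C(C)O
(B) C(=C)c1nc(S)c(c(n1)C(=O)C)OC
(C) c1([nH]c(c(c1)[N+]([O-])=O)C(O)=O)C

B

[#6][OX2H0][#6] describes an aliphatic oxygen bridging two carbons with no H on the oxygen (an ether).
(A) has a hydroxyl group (-OH) but the oxygen has H1, not H0 bridging two carbons.
(B) contains a methoxy ether (-OCH3), which satisfies every atom and bond constraint.
(C) has a carboxylic acid group (-C(=O)OH) but the -OH oxygen has H1; the =O is OX1, not OX2.
So the answer is (B).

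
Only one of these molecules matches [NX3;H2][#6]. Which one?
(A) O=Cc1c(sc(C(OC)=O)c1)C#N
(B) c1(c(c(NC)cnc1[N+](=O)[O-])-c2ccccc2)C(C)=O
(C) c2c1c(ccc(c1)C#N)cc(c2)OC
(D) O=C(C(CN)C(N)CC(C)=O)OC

D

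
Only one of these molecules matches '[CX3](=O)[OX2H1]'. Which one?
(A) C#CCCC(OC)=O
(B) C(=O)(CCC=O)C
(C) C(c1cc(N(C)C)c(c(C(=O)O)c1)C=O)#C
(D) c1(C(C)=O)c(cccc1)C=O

[CX3](=O)[OX2H1] describes an sp2 carbon double-bonded to O and single-bonded to an -OH oxygen (a carboxylic acid).
(A) has a methyl-ester group (-C(=O)OCH3) but the singly-bonded O has no H (OX2H0, not OX2H1).
(B) has an aldehyde (-CHO) but there is no singly-bonded oxygen on the carbonyl carbon.
(C) contains a carboxylic acid group (-C(=O)OH), which satisfies every atom and bond constraint.
(D) has an aldehyde (-CHO) but there is no singly-bonded oxygen on the carbonyl carbon.
So the answer is (C).

C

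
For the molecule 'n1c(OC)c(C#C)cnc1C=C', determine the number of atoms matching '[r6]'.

Check the 12 heavy atoms by environment: 2× n (aromatic, in 6-ring) → match; 4× c (aromatic, in 6-ring) → match; 5× C (acyclic) → no; 1× O (acyclic) → no.
Summing the matching environments: 2 + 4 = 6 matching atoms.

6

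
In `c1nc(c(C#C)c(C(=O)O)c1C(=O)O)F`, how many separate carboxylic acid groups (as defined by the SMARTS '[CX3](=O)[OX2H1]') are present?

[CX3](=O)[OX2H1] is the SMARTS for a carboxylic acid: an sp2 carbon double-bonded to O and single-bonded to an -OH oxygen.
The molecule carries 2 separate instances of a carboxylic acid group (-C(=O)OH) meeting every constraint; each maps to a distinct set of atoms, giving 2 matches.

2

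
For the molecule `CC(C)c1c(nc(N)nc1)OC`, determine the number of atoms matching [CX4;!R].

4

The query [CX4;!R] means: aliphatic carbon with four total connections, not in a ring.
Check the 12 heavy atoms by environment: 2× n (aromatic, X2, in 6-ring) → no; 4× c (aromatic, X3, in 6-ring) → no; 1× O (X2, acyclic) → no; 4× C (X4, acyclic) → match; 1× N (X3, acyclic) → no.
That gives 4 matching atoms.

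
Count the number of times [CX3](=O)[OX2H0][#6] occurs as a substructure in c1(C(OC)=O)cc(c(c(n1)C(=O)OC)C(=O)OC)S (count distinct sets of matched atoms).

3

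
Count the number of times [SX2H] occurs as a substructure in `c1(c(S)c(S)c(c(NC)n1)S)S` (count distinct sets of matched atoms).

[SX2H] is the SMARTS for a thiol: an aliphatic sulfur with two connections, one being H.
The molecule carries 4 separate instances of a thiol (-SH) meeting every constraint; each maps to a distinct set of atoms, giving 4 matches.

4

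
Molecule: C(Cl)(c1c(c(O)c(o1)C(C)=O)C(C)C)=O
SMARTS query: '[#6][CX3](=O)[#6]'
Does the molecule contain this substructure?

Yes

The pattern [#6][CX3](=O)[#6] describes a carbonyl carbon (no H) flanked by two carbons — a ketone.
The molecule carries an acetyl/ketone group (-C(=O)CH3), whose atoms satisfy every constraint of the query, so the pattern matches.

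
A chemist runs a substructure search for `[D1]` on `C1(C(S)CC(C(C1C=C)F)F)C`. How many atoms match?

5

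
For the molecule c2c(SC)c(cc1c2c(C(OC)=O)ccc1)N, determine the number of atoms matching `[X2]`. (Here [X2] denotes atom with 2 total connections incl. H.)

2

The query [X2] means: any atom with exactly two total connections (bonds + H).
Check the 17 heavy atoms by environment: 10× c (aromatic, X3) → no; 1× S (X2) → match; 2× C (X4) → no; 1× N (X3) → no; 1× C (X3) → no; 1× O (X1) → no; 1× O (X2) → match.
Summing the matching environments: 1 + 1 = 2 matching atoms.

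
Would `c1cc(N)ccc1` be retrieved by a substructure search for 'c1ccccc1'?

The pattern c1ccccc1 describes six aromatic carbons in a ring — a benzene ring.
The required atom environment is present in the molecule, so the pattern matches.

Yes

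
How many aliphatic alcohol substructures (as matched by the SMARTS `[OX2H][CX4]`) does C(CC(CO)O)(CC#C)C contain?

[OX2H][CX4] is the SMARTS for an aliphatic alcohol: a hydroxyl oxygen bound to an sp3 (X4) carbon.
The molecule carries 2 separate instances of a hydroxyl group (-OH) meeting every constraint; each maps to a distinct set of atoms, giving 2 matches.

2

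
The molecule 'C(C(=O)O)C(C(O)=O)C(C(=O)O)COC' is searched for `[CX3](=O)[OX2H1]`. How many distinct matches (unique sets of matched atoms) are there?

3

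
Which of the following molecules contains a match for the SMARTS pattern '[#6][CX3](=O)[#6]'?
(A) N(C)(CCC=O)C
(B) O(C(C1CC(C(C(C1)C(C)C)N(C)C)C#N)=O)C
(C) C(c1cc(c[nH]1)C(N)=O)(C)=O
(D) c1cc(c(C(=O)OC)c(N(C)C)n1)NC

[#6][CX3](=O)[#6] describes a carbonyl carbon (no H) flanked by two carbons (a ketone).
(A) has an aldehyde (-CHO) but the carbonyl carbon has H1, so it is not flanked by two carbons.
(B) has a methyl-ester group (-C(=O)OCH3) but one neighbour of the carbonyl carbon is O, not C.
(C) contains an acetyl/ketone group (-C(=O)CH3), which satisfies every atom and bond constraint.
(D) has a methyl-ester group (-C(=O)OCH3) but one neighbour of the carbonyl carbon is O, not C.
So the answer is (C).

C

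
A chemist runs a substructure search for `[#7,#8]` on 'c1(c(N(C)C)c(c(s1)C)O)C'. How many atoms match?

Check the 11 heavy atoms by environment: 1× s (aromatic) → no; 4× c (aromatic) → no; 4× C → no; 1× N → match; 1× O → match.
Summing the matching environments: 1 + 1 = 2 matching atoms.

2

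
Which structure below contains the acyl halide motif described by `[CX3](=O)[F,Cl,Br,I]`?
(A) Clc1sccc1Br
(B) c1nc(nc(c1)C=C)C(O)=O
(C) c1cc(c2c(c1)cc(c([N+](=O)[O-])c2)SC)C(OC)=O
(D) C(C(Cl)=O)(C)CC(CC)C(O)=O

D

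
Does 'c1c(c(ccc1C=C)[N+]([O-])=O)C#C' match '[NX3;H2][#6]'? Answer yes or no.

The pattern [NX3;H2][#6] describes a trivalent nitrogen with two H attached to carbon — a primary amine.
The closest candidate here is a nitro group (-[N+](=O)[O-]), but the nitrogen is [N+] with no H, not NX3H2. No other fragment satisfies the full query, so there is no match.

No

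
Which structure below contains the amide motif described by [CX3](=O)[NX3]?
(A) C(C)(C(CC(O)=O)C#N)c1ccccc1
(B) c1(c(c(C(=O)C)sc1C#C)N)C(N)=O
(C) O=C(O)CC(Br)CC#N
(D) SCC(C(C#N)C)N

[CX3](=O)[NX3] describes a carbonyl carbon bonded to a trivalent nitrogen (an amide).
(A) has a nitrile (-C#N) but the nitrile N is NX1 (triple-bonded), not NX3.
(B) contains a primary amide (-C(=O)NH2), which satisfies every atom and bond constraint.
(C) has a carboxylic acid group (-C(=O)OH) but the carbonyl is bonded to O, not to an NX3 nitrogen.
(D) has a primary amino group (-NH2) but the -NH2 is not attached to a carbonyl carbon.
So the answer is (B).

B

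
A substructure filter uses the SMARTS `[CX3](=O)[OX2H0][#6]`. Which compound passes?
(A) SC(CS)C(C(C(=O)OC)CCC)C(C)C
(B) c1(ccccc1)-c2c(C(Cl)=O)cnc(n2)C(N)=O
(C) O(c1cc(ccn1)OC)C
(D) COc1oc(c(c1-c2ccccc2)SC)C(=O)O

[CX3](=O)[OX2H0][#6] describes a carbonyl carbon bonded to an oxygen that is itself bonded to carbon (no H on that O) (an ester).
(A) contains a methyl-ester group (-C(=O)OCH3), which satisfies every atom and bond constraint.
(B) has a primary amide (-C(=O)NH2) but the carbonyl is bonded to N, not to an O-C linkage.
(C) has a methoxy ether (-OCH3) but the ether oxygen is not adjacent to a C=O carbon.
(D) has a methoxy ether (-OCH3) but the ether oxygen is not adjacent to a C=O carbon.
So the answer is (A).

A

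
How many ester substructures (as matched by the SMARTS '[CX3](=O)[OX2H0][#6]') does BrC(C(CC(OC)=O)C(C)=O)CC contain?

1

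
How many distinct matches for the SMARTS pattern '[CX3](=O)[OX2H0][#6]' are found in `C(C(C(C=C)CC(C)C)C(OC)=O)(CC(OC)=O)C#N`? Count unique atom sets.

2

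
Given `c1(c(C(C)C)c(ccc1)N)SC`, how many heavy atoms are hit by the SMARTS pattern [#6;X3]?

6

The query [#6;X3] means: any carbon (aromatic or not) with three total connections.
Check the 12 heavy atoms by environment: 6× c (aromatic, X3) → match; 1× S (X2) → no; 4× C (X4) → no; 1× N (X3) → no.
That gives 6 matching atoms.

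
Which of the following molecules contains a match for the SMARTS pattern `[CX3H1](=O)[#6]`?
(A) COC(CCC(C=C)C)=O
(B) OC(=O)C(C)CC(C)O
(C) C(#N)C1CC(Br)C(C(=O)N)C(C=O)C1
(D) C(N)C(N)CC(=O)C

C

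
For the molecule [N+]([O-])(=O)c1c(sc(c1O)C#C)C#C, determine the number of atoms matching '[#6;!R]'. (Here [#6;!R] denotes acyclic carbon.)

The query [#6;!R] means: carbon not in any ring.
Check the 13 heavy atoms by environment: 1× s (aromatic, in 5-ring) → no; 4× c (aromatic, in 5-ring) → no; 1× N (charge +1, acyclic) → no; 1× O (charge -1, acyclic) → no; 2× O (acyclic) → no; 4× C (acyclic) → match.
That gives 4 matching atoms.

4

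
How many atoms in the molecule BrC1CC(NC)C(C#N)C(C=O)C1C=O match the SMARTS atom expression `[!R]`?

The query [!R] means: !R matches any atom not in a ring.
Check the 15 heavy atoms by environment: 6× C (in 6-ring) → no; 4× C (acyclic) → match; 2× N (acyclic) → match; 2× O (acyclic) → match; 1× Br (acyclic) → match.
Summing the matching environments: 4 + 2 + 2 + 1 = 9 matching atoms.

9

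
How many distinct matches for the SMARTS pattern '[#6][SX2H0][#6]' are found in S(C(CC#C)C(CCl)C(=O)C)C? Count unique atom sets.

1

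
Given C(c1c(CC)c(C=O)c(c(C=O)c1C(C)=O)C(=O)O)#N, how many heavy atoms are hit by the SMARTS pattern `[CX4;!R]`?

3

The query [CX4;!R] means: aliphatic carbon with four total connections, not in a ring.
Check the 20 heavy atoms by environment: 6× c (aromatic, X3, in 6-ring) → no; 3× C (X4, acyclic) → match; 4× C (X3, acyclic) → no; 4× O (X1, acyclic) → no; 1× O (X2, acyclic) → no; 1× C (X2, acyclic) → no; 1× N (X1, acyclic) → no.
That gives 3 matching atoms.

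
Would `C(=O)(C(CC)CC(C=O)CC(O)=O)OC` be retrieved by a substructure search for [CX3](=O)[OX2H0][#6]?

The pattern [CX3](=O)[OX2H0][#6] describes a carbonyl carbon bonded to an oxygen that is itself bonded to carbon (no H on that O) — an ester.
The molecule carries a methyl-ester group (-C(=O)OCH3), whose atoms satisfy every constraint of the query, so the pattern matches.

Yes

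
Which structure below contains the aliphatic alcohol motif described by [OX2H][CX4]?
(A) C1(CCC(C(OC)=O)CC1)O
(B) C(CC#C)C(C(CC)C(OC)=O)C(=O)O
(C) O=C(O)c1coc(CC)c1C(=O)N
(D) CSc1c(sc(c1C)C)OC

A

[OX2H][CX4] describes a hydroxyl oxygen bound to an sp3 (X4) carbon (an aliphatic alcohol).
(A) contains a hydroxyl group (-OH), which satisfies every atom and bond constraint.
(B) has a carboxylic acid group (-C(=O)OH) but the -OH is on a CX3 carbonyl carbon, not a CX4 carbon.
(C) has a carboxylic acid group (-C(=O)OH) but the -OH is on a CX3 carbonyl carbon, not a CX4 carbon.
(D) has a methoxy ether (-OCH3) but the oxygen has H0 (ether), not H1.
So the answer is (A).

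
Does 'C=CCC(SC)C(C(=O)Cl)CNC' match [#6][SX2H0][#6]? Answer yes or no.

The pattern [#6][SX2H0][#6] describes an aliphatic sulfur bridging two carbons with no H on the sulfur — a thioether.
The molecule carries a methylthio ether (-SCH3), whose atoms satisfy every constraint of the query, so the pattern matches.

Yes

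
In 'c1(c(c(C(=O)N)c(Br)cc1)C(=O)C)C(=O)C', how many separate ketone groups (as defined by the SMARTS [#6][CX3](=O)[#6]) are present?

[#6][CX3](=O)[#6] is the SMARTS for a ketone: a carbonyl carbon (no H) flanked by two carbons.
The molecule carries 2 separate instances of an acetyl/ketone group (-C(=O)CH3) meeting every constraint; each maps to a distinct set of atoms, giving 2 matches.

2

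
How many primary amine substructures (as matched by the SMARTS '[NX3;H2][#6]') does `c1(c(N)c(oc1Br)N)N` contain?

3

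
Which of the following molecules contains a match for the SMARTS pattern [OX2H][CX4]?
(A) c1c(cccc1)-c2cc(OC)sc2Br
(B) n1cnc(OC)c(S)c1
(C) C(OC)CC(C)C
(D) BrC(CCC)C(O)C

D

[OX2H][CX4] describes a hydroxyl oxygen bound to an sp3 (X4) carbon (an aliphatic alcohol).
(A) has a methoxy ether (-OCH3) but the oxygen has H0 (ether), not H1.
(B) has a methoxy ether (-OCH3) but the oxygen has H0 (ether), not H1.
(C) has a methoxy ether (-OCH3) but the oxygen has H0 (ether), not H1.
(D) contains a hydroxyl group (-OH), which satisfies every atom and bond constraint.
So the answer is (D).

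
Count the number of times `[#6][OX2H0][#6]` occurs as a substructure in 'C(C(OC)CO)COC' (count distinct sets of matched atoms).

[#6][OX2H0][#6] is the SMARTS for an ether: an aliphatic oxygen bridging two carbons with no H on the oxygen.
The molecule carries 2 separate instances of a methoxy ether (-OCH3) meeting every constraint; each maps to a distinct set of atoms, giving 2 matches.

2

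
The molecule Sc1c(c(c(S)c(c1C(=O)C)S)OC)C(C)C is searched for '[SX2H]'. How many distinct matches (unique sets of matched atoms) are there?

3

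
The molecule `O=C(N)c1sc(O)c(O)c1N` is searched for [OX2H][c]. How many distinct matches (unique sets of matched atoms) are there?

2

[OX2H][c] is the SMARTS for a phenol: a hydroxyl oxygen attached to an aromatic carbon.
The molecule carries 2 separate instances of a hydroxyl group (-OH) meeting every constraint; each maps to a distinct set of atoms, giving 2 matches.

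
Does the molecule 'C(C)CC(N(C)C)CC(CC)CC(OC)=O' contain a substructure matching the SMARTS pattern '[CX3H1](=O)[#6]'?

The pattern [CX3H1](=O)[#6] describes an sp2 carbon with one H, double-bonded to O and single-bonded to carbon — an aldehyde.
The closest candidate here is a methyl-ester group (-C(=O)OCH3), but the carbonyl carbon has H0, not H1. No other fragment satisfies the full query, so there is no match.

No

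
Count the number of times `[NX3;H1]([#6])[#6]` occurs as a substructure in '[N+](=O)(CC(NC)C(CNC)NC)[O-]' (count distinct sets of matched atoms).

3

[NX3;H1]([#6])[#6] is the SMARTS for a secondary amine: a trivalent nitrogen with one H, bonded to two carbons.
The molecule carries 3 separate instances of an N-methylamino group (-NHCH3) meeting every constraint; each maps to a distinct set of atoms, giving 3 matches.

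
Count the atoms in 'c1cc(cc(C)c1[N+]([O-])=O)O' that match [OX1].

2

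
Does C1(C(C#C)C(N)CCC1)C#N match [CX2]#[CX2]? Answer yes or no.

The pattern [CX2]#[CX2] describes a carbon-carbon triple bond — an alkyne.
The molecule carries an ethynyl group (-C#CH), whose atoms satisfy every constraint of the query, so the pattern matches.

Yes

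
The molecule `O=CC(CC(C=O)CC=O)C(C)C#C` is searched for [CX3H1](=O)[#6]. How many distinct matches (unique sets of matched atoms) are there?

3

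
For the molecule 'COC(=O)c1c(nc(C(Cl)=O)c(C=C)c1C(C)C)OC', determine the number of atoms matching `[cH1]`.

0

The query [cH1] means: aromatic carbon bearing exactly one hydrogen.
Check the 20 heavy atoms by environment: 1× n (aromatic, H0) → no; 5× c (aromatic, H0) → no; 2× C (H1) → no; 4× C (H3) → no; 4× O (H0) → no; 2× C (H0) → no; 1× Cl (H0) → no; 1× C (H2) → no.
No environment satisfies the query, so 0 matching atoms.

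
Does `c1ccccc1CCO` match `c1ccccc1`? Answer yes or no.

The pattern c1ccccc1 describes six aromatic carbons in a ring — a benzene ring.
The molecule carries a phenyl ring, whose atoms satisfy every constraint of the query, so the pattern matches.

Yes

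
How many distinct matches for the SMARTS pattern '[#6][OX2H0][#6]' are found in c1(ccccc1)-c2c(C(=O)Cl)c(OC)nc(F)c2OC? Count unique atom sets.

[#6][OX2H0][#6] is the SMARTS for an ether: an aliphatic oxygen bridging two carbons with no H on the oxygen.
The molecule carries 2 separate instances of a methoxy ether (-OCH3) meeting every constraint; each maps to a distinct set of atoms, giving 2 matches.

2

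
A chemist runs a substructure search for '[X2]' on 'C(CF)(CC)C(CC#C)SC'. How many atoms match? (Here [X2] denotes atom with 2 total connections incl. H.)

Check the 11 heavy atoms by environment: 7× C (X4) → no; 1× S (X2) → match; 2× C (X2) → match; 1× F (X1) → no.
Summing the matching environments: 1 + 2 = 3 matching atoms.

3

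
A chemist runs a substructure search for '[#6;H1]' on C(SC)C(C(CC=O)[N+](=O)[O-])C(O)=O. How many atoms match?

3

The query [#6;H1] means: any carbon bearing exactly one hydrogen.
Check the 14 heavy atoms by environment: 2× C (H2) → no; 3× C (H1) → match; 1× C (H0) → no; 3× O (H0) → no; 1× O (H1) → no; 1× S (H0) → no; 1× C (H3) → no; 1× N (charge +1, H0) → no; 1× O (charge -1, H0) → no.
That gives 3 matching atoms.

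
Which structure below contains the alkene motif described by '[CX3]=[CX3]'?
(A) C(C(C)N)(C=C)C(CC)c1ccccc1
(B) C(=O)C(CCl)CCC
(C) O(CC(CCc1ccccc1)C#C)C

A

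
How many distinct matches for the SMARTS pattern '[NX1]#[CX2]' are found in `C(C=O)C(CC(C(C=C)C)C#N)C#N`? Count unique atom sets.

2

[NX1]#[CX2] is the SMARTS for a nitrile: a nitrogen triple-bonded to a two-connected carbon.
The molecule carries 2 separate instances of a nitrile (-C#N) meeting every constraint; each maps to a distinct set of atoms, giving 2 matches.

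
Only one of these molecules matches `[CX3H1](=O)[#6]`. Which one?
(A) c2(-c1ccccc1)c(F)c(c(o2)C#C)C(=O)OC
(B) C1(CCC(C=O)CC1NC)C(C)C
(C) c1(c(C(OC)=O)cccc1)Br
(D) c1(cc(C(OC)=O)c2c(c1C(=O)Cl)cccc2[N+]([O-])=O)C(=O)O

[CX3H1](=O)[#6] describes an sp2 carbon with one H, double-bonded to O and single-bonded to carbon (an aldehyde).
(A) has a methyl-ester group (-C(=O)OCH3) but the carbonyl carbon has H0, not H1.
(B) contains an aldehyde (-CHO), which satisfies every atom and bond constraint.
(C) has a methyl-ester group (-C(=O)OCH3) but the carbonyl carbon has H0, not H1.
(D) has a methyl-ester group (-C(=O)OCH3) but the carbonyl carbon has H0, not H1.
So the answer is (B).

B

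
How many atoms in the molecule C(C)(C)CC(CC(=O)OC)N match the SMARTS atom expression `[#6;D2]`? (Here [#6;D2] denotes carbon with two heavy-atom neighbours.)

2

The query [#6;D2] means: any carbon bonded to exactly two heavy atoms.
Check the 11 heavy atoms by environment: 2× C (D2) → match; 3× C (D3) → no; 1× N (D1) → no; 3× C (D1) → no; 1× O (D1) → no; 1× O (D2) → no.
That gives 2 matching atoms.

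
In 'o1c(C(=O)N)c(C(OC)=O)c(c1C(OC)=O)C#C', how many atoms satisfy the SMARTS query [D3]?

7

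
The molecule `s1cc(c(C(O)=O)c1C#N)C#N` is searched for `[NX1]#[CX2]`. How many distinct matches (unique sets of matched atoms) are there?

[NX1]#[CX2] is the SMARTS for a nitrile: a nitrogen triple-bonded to a two-connected carbon.
The molecule carries 2 separate instances of a nitrile (-C#N) meeting every constraint; each maps to a distinct set of atoms, giving 2 matches.

2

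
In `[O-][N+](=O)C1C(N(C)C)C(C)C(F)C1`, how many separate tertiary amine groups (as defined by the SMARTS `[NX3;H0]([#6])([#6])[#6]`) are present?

1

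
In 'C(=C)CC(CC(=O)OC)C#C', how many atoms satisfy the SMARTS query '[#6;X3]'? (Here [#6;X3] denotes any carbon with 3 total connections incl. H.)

3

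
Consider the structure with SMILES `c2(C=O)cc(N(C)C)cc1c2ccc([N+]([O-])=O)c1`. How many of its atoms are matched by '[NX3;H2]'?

0

The query [NX3;H2] means: aliphatic N with 3 total connections, two of them H — an -NH2 nitrogen (amine or amide).
Check the 18 heavy atoms by environment: 5× c (aromatic, H0, X3) → no; 5× c (aromatic, H1, X3) → no; 1× N (charge +1, H0, X3) → no; 1× O (charge -1, H0, X1) → no; 2× O (H0, X1) → no; 1× C (H1, X3) → no; 1× N (H0, X3) → no; 2× C (H3, X4) → no.
No environment satisfies the query, so 0 matching atoms.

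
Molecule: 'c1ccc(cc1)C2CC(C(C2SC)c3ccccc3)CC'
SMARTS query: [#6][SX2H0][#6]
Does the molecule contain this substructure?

Yes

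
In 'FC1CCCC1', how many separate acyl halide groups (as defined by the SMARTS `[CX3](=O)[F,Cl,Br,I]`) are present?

0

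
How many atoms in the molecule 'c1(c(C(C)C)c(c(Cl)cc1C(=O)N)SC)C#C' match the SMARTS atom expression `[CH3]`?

3

The query [CH3] means: aliphatic carbon with exactly three hydrogens.
Check the 17 heavy atoms by environment: 5× c (aromatic, H0) → no; 1× c (aromatic, H1) → no; 2× C (H0) → no; 2× C (H1) → no; 1× Cl (H0) → no; 3× C (H3) → match; 1× O (H0) → no; 1× N (H2) → no; 1× S (H0) → no.
That gives 3 matching atoms.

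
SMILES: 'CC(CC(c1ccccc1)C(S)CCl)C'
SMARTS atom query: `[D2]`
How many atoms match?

7

Check the 15 heavy atoms by environment: 2× C (D2) → match; 3× C (D3) → no; 1× Cl (D1) → no; 1× c (aromatic, D3) → no; 5× c (aromatic, D2) → match; 2× C (D1) → no; 1× S (D1) → no.
Summing the matching environments: 2 + 5 = 7 matching atoms.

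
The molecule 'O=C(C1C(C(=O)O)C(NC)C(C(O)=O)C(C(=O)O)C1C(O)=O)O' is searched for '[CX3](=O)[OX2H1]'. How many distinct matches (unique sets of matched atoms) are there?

[CX3](=O)[OX2H1] is the SMARTS for a carboxylic acid: an sp2 carbon double-bonded to O and single-bonded to an -OH oxygen.
The molecule carries 5 separate instances of a carboxylic acid group (-C(=O)OH) meeting every constraint; each maps to a distinct set of atoms, giving 5 matches.

5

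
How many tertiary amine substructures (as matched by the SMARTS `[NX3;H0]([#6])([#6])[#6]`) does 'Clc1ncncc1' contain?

0

[NX3;H0]([#6])([#6])[#6] is the SMARTS for a tertiary amine: a trivalent nitrogen with no H, bonded to three carbons.
No fragment in the molecule satisfies every constraint, giving 0 matches.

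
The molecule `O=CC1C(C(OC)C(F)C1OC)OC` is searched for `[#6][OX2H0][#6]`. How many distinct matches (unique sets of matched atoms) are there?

3

[#6][OX2H0][#6] is the SMARTS for an ether: an aliphatic oxygen bridging two carbons with no H on the oxygen.
The molecule carries 3 separate instances of a methoxy ether (-OCH3) meeting every constraint; each maps to a distinct set of atoms, giving 3 matches.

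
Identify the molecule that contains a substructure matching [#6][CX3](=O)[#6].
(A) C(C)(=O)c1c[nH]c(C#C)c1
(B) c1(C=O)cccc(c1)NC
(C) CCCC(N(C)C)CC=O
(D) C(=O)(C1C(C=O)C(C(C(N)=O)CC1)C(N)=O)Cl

[#6][CX3](=O)[#6] describes a carbonyl carbon (no H) flanked by two carbons (a ketone).
(A) contains an acetyl/ketone group (-C(=O)CH3), which satisfies every atom and bond constraint.
(B) has an aldehyde (-CHO) but the carbonyl carbon has H1, so it is not flanked by two carbons.
(C) has an aldehyde (-CHO) but the carbonyl carbon has H1, so it is not flanked by two carbons.
(D) has an aldehyde (-CHO) but the carbonyl carbon has H1, so it is not flanked by two carbons.
So the answer is (A).

A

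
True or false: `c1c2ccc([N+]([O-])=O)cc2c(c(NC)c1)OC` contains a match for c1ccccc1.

The pattern c1ccccc1 describes six aromatic carbons in a ring — a benzene ring.
The required atom environment is present in the molecule, so the pattern matches.

True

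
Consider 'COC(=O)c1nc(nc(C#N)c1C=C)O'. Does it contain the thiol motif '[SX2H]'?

No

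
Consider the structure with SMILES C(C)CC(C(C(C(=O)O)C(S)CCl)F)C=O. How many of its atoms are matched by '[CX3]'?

2

Check the 16 heavy atoms by environment: 8× C (X4) → no; 2× C (X3) → match; 2× O (X1) → no; 1× F (X1) → no; 1× S (X2) → no; 1× O (X2) → no; 1× Cl (X1) → no.
That gives 2 matching atoms.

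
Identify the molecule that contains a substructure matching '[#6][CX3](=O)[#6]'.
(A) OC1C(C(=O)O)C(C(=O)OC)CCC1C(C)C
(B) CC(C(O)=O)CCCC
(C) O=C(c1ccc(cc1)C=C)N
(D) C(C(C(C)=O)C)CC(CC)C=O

D

[#6][CX3](=O)[#6] describes a carbonyl carbon (no H) flanked by two carbons (a ketone).
(A) has a carboxylic acid group (-C(=O)OH) but one neighbour of the carbonyl carbon is O, not C.
(B) has a carboxylic acid group (-C(=O)OH) but one neighbour of the carbonyl carbon is O, not C.
(C) has a primary amide (-C(=O)NH2) but one neighbour of the carbonyl carbon is N, not C.
(D) contains an acetyl/ketone group (-C(=O)CH3), which satisfies every atom and bond constraint.
So the answer is (D).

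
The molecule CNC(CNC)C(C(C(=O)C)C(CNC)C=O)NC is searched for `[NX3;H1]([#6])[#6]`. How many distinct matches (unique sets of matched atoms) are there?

[NX3;H1]([#6])[#6] is the SMARTS for a secondary amine: a trivalent nitrogen with one H, bonded to two carbons.
The molecule carries 4 separate instances of an N-methylamino group (-NHCH3) meeting every constraint; each maps to a distinct set of atoms, giving 4 matches.

4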